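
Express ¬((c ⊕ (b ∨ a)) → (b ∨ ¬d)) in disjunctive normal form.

(c ∧ ¬b ∧ ¬a ∧ d) ∨ (¬c ∧ a ∧ ¬b ∧ d)

¬((c ⊕ (b ∨ a)) → (b ∨ ¬d))
≡ ¬(¬(c ⊕ (b ∨ a)) ∨ b ∨ ¬d)   — eliminate →
≡ ¬(¬((c ∧ ¬(b ∨ a)) ∨ (¬c ∧ (b ∨ a))) ∨ b ∨ ¬d)   — expand ⊕
≡ ¬¬((c ∧ ¬(b ∨ a)) ∨ (¬c ∧ (b ∨ a))) ∧ ¬b ∧ ¬¬d   — De Morgan
≡ ((c ∧ ¬(b ∨ a)) ∨ (¬c ∧ (b ∨ a))) ∧ ¬b ∧ ¬¬d   — double negation
≡ ((c ∧ ¬b ∧ ¬a) ∨ (¬c ∧ (b ∨ a))) ∧ ¬b ∧ ¬¬d   — De Morgan
≡ ((c ∧ ¬b ∧ ¬a) ∨ (¬c ∧ (b ∨ a))) ∧ ¬b ∧ d   — double negation
≡ (c ∧ ¬b ∧ ¬a ∧ ¬b ∧ d) ∨ (¬c ∧ b ∧ ¬b ∧ d) ∨ (¬c ∧ a ∧ ¬b ∧ d)   — distribute ∧ over ∨
≡ (c ∧ ¬b ∧ ¬a ∧ d) ∨ (¬c ∧ a ∧ ¬b ∧ d)   — simplify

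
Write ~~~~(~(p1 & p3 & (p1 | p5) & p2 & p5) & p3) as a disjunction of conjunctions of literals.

(~p1 & p3) | (~p2 & p3) | (~p5 & p3)

~~~~(~(p1 & p3 & (p1 | p5) & p2 & p5) & p3)
⇔ ~~(~(p1 & p3 & (p1 | p5) & p2 & p5) & p3)   (double negation)
⇔ ~(p1 & p3 & (p1 | p5) & p2 & p5) & p3   (double negation)
⇔ (~p1 | ~p3 | ~(p1 | p5) | ~p2 | ~p5) & p3   (De Morgan)
⇔ (~p1 | ~p3 | (~p1 & ~p5) | ~p2 | ~p5) & p3   (De Morgan)
⇔ (~p1 & p3) | (~p3 & p3) | (~p1 & ~p5 & p3) | (~p2 & p3) | (~p5 & p3)   (distribute & over |)
⇔ (~p1 & p3) | (~p2 & p3) | (~p5 & p3)   (simplify)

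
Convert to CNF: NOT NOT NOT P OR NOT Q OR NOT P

NOT P OR NOT Q

NOT NOT NOT P OR NOT Q OR NOT P
≡ NOT P OR NOT Q OR NOT P   [double negation]
≡ NOT P OR NOT Q   [simplify]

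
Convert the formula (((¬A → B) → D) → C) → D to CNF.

(((¬A → B) → D) → C) → D
= ¬(((¬A → B) → D) → C) ∨ D   — eliminate →
= ¬(¬((¬A → B) → D) ∨ C) ∨ D   — eliminate →
= ¬(¬(¬(¬A → B) ∨ D) ∨ C) ∨ D   — eliminate →
= ¬(¬(¬(¬¬A ∨ B) ∨ D) ∨ C) ∨ D   — eliminate →
= (¬¬(¬(¬¬A ∨ B) ∨ D) ∧ ¬C) ∨ D   — De Morgan
= ((¬(¬¬A ∨ B) ∨ D) ∧ ¬C) ∨ D   — double negation
= (((¬¬¬A ∧ ¬B) ∨ D) ∧ ¬C) ∨ D   — De Morgan
= (((¬A ∧ ¬B) ∨ D) ∧ ¬C) ∨ D   — double negation
= (¬A ∨ D ∨ D) ∧ (¬B ∨ D ∨ D) ∧ (¬C ∨ D)   — distribute ∨ over ∧
= (¬A ∨ D) ∧ (¬B ∨ D) ∧ (¬C ∨ D)   — simplify

(¬A ∨ D) ∧ (¬B ∨ D) ∧ (¬C ∨ D)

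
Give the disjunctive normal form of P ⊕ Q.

P ⊕ Q
= (P ∧ ¬Q) ∨ (¬P ∧ Q)   [expand ⊕]

(P ∧ ¬Q) ∨ (¬P ∧ Q)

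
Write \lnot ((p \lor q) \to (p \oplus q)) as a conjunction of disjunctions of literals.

(p \lor q) \land (\lnot p \lor q) \land (\lnot q \lor p)

\lnot ((p \lor q) \to (p \oplus q))
= \lnot (\lnot (p \lor q) \lor (p \oplus q))   [eliminate \to]
= \lnot (\lnot (p \lor q) \lor ((p \lor q) \land \lnot (p \land q)))   [expand \oplus]
= \lnot \lnot (p \lor q) \land \lnot ((p \lor q) \land \lnot (p \land q))   [De Morgan]
= (p \lor q) \land \lnot ((p \lor q) \land \lnot (p \land q))   [double negation]
= (p \lor q) \land (\lnot (p \lor q) \lor \lnot \lnot (p \land q))   [De Morgan]
= (p \lor q) \land ((\lnot p \land \lnot q) \lor \lnot \lnot (p \land q))   [De Morgan]
= (p \lor q) \land ((\lnot p \land \lnot q) \lor (p \land q))   [double negation]
= (p \lor q) \land (\lnot p \lor p) \land (\lnot p \lor q) \land (\lnot q \lor p) \land (\lnot q \lor q)   [distribute \lor over \land]
= (p \lor q) \land (\lnot p \lor q) \land (\lnot q \lor p)   [simplify]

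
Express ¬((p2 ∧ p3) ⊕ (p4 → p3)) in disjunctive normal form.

(¬p3 ∧ p4) ∨ (p3 ∧ p2)

¬((p2 ∧ p3) ⊕ (p4 → p3))
≡ ¬((p2 ∧ p3 ∧ ¬(p4 → p3)) ∨ (¬(p2 ∧ p3) ∧ (p4 → p3)))   [expand ⊕]
≡ ¬((p2 ∧ p3 ∧ ¬(¬p4 ∨ p3)) ∨ (¬(p2 ∧ p3) ∧ (p4 → p3)))   [eliminate →]
≡ ¬((p2 ∧ p3 ∧ ¬(¬p4 ∨ p3)) ∨ (¬(p2 ∧ p3) ∧ (¬p4 ∨ p3)))   [eliminate →]
≡ ¬(p2 ∧ p3 ∧ ¬(¬p4 ∨ p3)) ∧ ¬(¬(p2 ∧ p3) ∧ (¬p4 ∨ p3))   [De Morgan]
≡ (¬p2 ∨ ¬p3 ∨ ¬¬(¬p4 ∨ p3)) ∧ ¬(¬(p2 ∧ p3) ∧ (¬p4 ∨ p3))   [De Morgan]
≡ (¬p2 ∨ ¬p3 ∨ ¬p4 ∨ p3) ∧ ¬(¬(p2 ∧ p3) ∧ (¬p4 ∨ p3))   [double negation]
≡ (¬p2 ∨ ¬p3 ∨ ¬p4 ∨ p3) ∧ (¬¬(p2 ∧ p3) ∨ ¬(¬p4 ∨ p3))   [De Morgan]
≡ (¬p2 ∨ ¬p3 ∨ ¬p4 ∨ p3) ∧ ((p2 ∧ p3) ∨ ¬(¬p4 ∨ p3))   [double negation]
≡ (¬p2 ∨ ¬p3 ∨ ¬p4 ∨ p3) ∧ ((p2 ∧ p3) ∨ (¬¬p4 ∧ ¬p3))   [De Morgan]
≡ (¬p2 ∨ ¬p3 ∨ ¬p4 ∨ p3) ∧ ((p2 ∧ p3) ∨ (p4 ∧ ¬p3))   [double negation]
≡ (¬p2 ∧ p2 ∧ p3) ∨ (¬p2 ∧ p4 ∧ ¬p3) ∨ (¬p3 ∧ p2 ∧ p3) ∨ (¬p3 ∧ p4 ∧ ¬p3) ∨ (¬p4 ∧ p2 ∧ p3) ∨ (¬p4 ∧ p4 ∧ ¬p3) ∨ (p3 ∧ p2 ∧ p3) ∨ (p3 ∧ p4 ∧ ¬p3)   [distribute ∧ over ∨]
≡ (¬p3 ∧ p4) ∨ (p3 ∧ p2)   [simplify]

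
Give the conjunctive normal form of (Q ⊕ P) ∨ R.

(Q ∨ P ∨ R) ∧ (¬Q ∨ ¬P ∨ R)

(Q ⊕ P) ∨ R
≡ ((Q ∨ P) ∧ ¬(Q ∧ P)) ∨ R
≡ ((Q ∨ P) ∧ (¬Q ∨ ¬P)) ∨ R
≡ (Q ∨ P ∨ R) ∧ (¬Q ∨ ¬P ∨ R)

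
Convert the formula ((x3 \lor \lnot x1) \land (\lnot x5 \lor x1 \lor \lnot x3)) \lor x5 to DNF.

(x3 \land \lnot x5) \lor (x3 \land x1) \lor (\lnot x1 \land \lnot x5) \lor (\lnot x1 \land \lnot x3) \lor x5

((x3 \lor \lnot x1) \land (\lnot x5 \lor x1 \lor \lnot x3)) \lor x5
≡ (x3 \land \lnot x5) \lor (x3 \land x1) \lor (x3 \land \lnot x3) \lor (\lnot x1 \land \lnot x5) \lor (\lnot x1 \land x1) \lor (\lnot x1 \land \lnot x3) \lor x5   — distribute \land over \lor
≡ (x3 \land \lnot x5) \lor (x3 \land x1) \lor (\lnot x1 \land \lnot x5) \lor (\lnot x1 \land \lnot x3) \lor x5   — simplify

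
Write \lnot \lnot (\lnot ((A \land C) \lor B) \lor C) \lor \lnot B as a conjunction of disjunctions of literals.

\lnot \lnot (\lnot ((A \land C) \lor B) \lor C) \lor \lnot B
= \lnot ((A \land C) \lor B) \lor C \lor \lnot B   [double negation]
= (\lnot (A \land C) \land \lnot B) \lor C \lor \lnot B   [De Morgan]
= ((\lnot A \lor \lnot C) \land \lnot B) \lor C \lor \lnot B   [De Morgan]
= (\lnot A \lor \lnot C \lor C \lor \lnot B) \land (\lnot B \lor C \lor \lnot B)   [distribute \lor over \land]
= \lnot B \lor C   [simplify]

\lnot B \lor C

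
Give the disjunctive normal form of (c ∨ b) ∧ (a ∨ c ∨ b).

c ∨ b

(c ∨ b) ∧ (a ∨ c ∨ b)
≡ (c ∧ a) ∨ (c ∧ c) ∨ (c ∧ b) ∨ (b ∧ a) ∨ (b ∧ c) ∨ (b ∧ b)   — distribute ∧ over ∨
≡ c ∨ b   — simplify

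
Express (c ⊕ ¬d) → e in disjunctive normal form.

(¬c ∧ d) ∨ (¬d ∧ c) ∨ e

(c ⊕ ¬d) → e
= ¬(c ⊕ ¬d) ∨ e
= ¬((c ∧ ¬¬d) ∨ (¬c ∧ ¬d)) ∨ e
= (¬(c ∧ ¬¬d) ∧ ¬(¬c ∧ ¬d)) ∨ e
= ((¬c ∨ ¬¬¬d) ∧ ¬(¬c ∧ ¬d)) ∨ e
= ((¬c ∨ ¬d) ∧ ¬(¬c ∧ ¬d)) ∨ e
= ((¬c ∨ ¬d) ∧ (¬¬c ∨ ¬¬d)) ∨ e
= ((¬c ∨ ¬d) ∧ (c ∨ ¬¬d)) ∨ e
= ((¬c ∨ ¬d) ∧ (c ∨ d)) ∨ e
= (¬c ∧ c) ∨ (¬c ∧ d) ∨ (¬d ∧ c) ∨ (¬d ∧ d) ∨ e
= (¬c ∧ d) ∨ (¬d ∧ c) ∨ e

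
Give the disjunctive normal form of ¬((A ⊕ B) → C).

(A ∧ ¬B ∧ ¬C) ∨ (¬A ∧ B ∧ ¬C)

¬((A ⊕ B) → C)
⇔ ¬(¬(A ⊕ B) ∨ C)   — eliminate →
⇔ ¬(¬((A ∧ ¬B) ∨ (¬A ∧ B)) ∨ C)   — expand ⊕
⇔ ¬¬((A ∧ ¬B) ∨ (¬A ∧ B)) ∧ ¬C   — De Morgan
⇔ ((A ∧ ¬B) ∨ (¬A ∧ B)) ∧ ¬C   — double negation
⇔ (A ∧ ¬B ∧ ¬C) ∨ (¬A ∧ B ∧ ¬C)   — distribute ∧ over ∨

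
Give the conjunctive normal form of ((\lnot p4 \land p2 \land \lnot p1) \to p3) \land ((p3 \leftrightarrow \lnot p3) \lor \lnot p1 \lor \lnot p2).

(p4 \lor \lnot p2 \lor p1 \lor p3) \land (\lnot p3 \lor \lnot p1 \lor \lnot p2) \land (p3 \lor \lnot p1 \lor \lnot p2)

((\lnot p4 \land p2 \land \lnot p1) \to p3) \land ((p3 \leftrightarrow \lnot p3) \lor \lnot p1 \lor \lnot p2)
= (\lnot (\lnot p4 \land p2 \land \lnot p1) \lor p3) \land ((p3 \leftrightarrow \lnot p3) \lor \lnot p1 \lor \lnot p2)   (eliminate \to)
= (\lnot (\lnot p4 \land p2 \land \lnot p1) \lor p3) \land (((p3 \to \lnot p3) \land (\lnot p3 \to p3)) \lor \lnot p1 \lor \lnot p2)   (eliminate \leftrightarrow)
= (\lnot (\lnot p4 \land p2 \land \lnot p1) \lor p3) \land (((\lnot p3 \lor \lnot p3) \land (\lnot p3 \to p3)) \lor \lnot p1 \lor \lnot p2)   (eliminate \to)
= (\lnot (\lnot p4 \land p2 \land \lnot p1) \lor p3) \land (((\lnot p3 \lor \lnot p3) \land (\lnot \lnot p3 \lor p3)) \lor \lnot p1 \lor \lnot p2)   (eliminate \to)
= (\lnot \lnot p4 \lor \lnot p2 \lor \lnot \lnot p1 \lor p3) \land (((\lnot p3 \lor \lnot p3) \land (\lnot \lnot p3 \lor p3)) \lor \lnot p1 \lor \lnot p2)   (De Morgan)
= (p4 \lor \lnot p2 \lor \lnot \lnot p1 \lor p3) \land (((\lnot p3 \lor \lnot p3) \land (\lnot \lnot p3 \lor p3)) \lor \lnot p1 \lor \lnot p2)   (double negation)
= (p4 \lor \lnot p2 \lor p1 \lor p3) \land (((\lnot p3 \lor \lnot p3) \land (\lnot \lnot p3 \lor p3)) \lor \lnot p1 \lor \lnot p2)   (double negation)
= (p4 \lor \lnot p2 \lor p1 \lor p3) \land (((\lnot p3 \lor \lnot p3) \land (p3 \lor p3)) \lor \lnot p1 \lor \lnot p2)   (double negation)
= (p4 \lor \lnot p2 \lor p1 \lor p3) \land (\lnot p3 \lor \lnot p3 \lor \lnot p1 \lor \lnot p2) \land (p3 \lor p3 \lor \lnot p1 \lor \lnot p2)   (distribute \lor over \land)
= (p4 \lor \lnot p2 \lor p1 \lor p3) \land (\lnot p3 \lor \lnot p1 \lor \lnot p2) \land (p3 \lor \lnot p1 \lor \lnot p2)   (simplify)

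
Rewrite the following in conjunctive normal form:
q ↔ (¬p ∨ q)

q ↔ (¬p ∨ q)
≡ (q → (¬p ∨ q)) ∧ ((¬p ∨ q) → q)   (eliminate ↔)
≡ (¬q ∨ ¬p ∨ q) ∧ ((¬p ∨ q) → q)   (eliminate →)
≡ (¬q ∨ ¬p ∨ q) ∧ (¬(¬p ∨ q) ∨ q)   (eliminate →)
≡ (¬q ∨ ¬p ∨ q) ∧ ((¬¬p ∧ ¬q) ∨ q)   (De Morgan)
≡ (¬q ∨ ¬p ∨ q) ∧ ((p ∧ ¬q) ∨ q)   (double negation)
≡ (¬q ∨ ¬p ∨ q) ∧ (p ∨ q) ∧ (¬q ∨ q)   (distribute ∨ over ∧)
≡ p ∨ q   (simplify)

p ∨ q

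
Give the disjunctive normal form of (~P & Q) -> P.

(~P & Q) -> P
= ~(~P & Q) | P   [eliminate ->]
= ~~P | ~Q | P   [De Morgan]
= P | ~Q | P   [double negation]
= P | ~Q   [simplify]

P | ~Q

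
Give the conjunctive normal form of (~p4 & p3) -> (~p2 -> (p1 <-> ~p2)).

p4 | ~p3 | p2 | p1

(~p4 & p3) -> (~p2 -> (p1 <-> ~p2))
⇔ ~(~p4 & p3) | (~p2 -> (p1 <-> ~p2))   [eliminate ->]
⇔ ~(~p4 & p3) | ~~p2 | (p1 <-> ~p2)   [eliminate ->]
⇔ ~(~p4 & p3) | ~~p2 | ((p1 -> ~p2) & (~p2 -> p1))   [eliminate <->]
⇔ ~(~p4 & p3) | ~~p2 | ((~p1 | ~p2) & (~p2 -> p1))   [eliminate ->]
⇔ ~(~p4 & p3) | ~~p2 | ((~p1 | ~p2) & (~~p2 | p1))   [eliminate ->]
⇔ ~~p4 | ~p3 | ~~p2 | ((~p1 | ~p2) & (~~p2 | p1))   [De Morgan]
⇔ p4 | ~p3 | ~~p2 | ((~p1 | ~p2) & (~~p2 | p1))   [double negation]
⇔ p4 | ~p3 | p2 | ((~p1 | ~p2) & (~~p2 | p1))   [double negation]
⇔ p4 | ~p3 | p2 | ((~p1 | ~p2) & (p2 | p1))   [double negation]
⇔ (p4 | ~p3 | p2 | ~p1 | ~p2) & (p4 | ~p3 | p2 | p2 | p1)   [distribute | over &]
⇔ p4 | ~p3 | p2 | p1   [simplify]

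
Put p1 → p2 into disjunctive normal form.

p1 → p2
= ¬p1 ∨ p2   — eliminate →

¬p1 ∨ p2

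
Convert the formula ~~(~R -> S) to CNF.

~~(~R -> S)
= ~~(~~R | S)   [eliminate ->]
= ~~R | S   [double negation]
= R | S   [double negation]

R | S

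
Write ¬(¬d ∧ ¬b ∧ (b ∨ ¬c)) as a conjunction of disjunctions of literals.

d ∨ b ∨ c

¬(¬d ∧ ¬b ∧ (b ∨ ¬c))
≡ ¬¬d ∨ ¬¬b ∨ ¬(b ∨ ¬c)   — De Morgan
≡ d ∨ ¬¬b ∨ ¬(b ∨ ¬c)   — double negation
≡ d ∨ b ∨ ¬(b ∨ ¬c)   — double negation
≡ d ∨ b ∨ (¬b ∧ ¬¬c)   — De Morgan
≡ d ∨ b ∨ (¬b ∧ c)   — double negation
≡ (d ∨ b ∨ ¬b) ∧ (d ∨ b ∨ c)   — distribute ∨ over ∧
≡ d ∨ b ∨ c   — simplify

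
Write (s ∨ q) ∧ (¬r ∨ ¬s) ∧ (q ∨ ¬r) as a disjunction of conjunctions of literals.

(s ∨ q) ∧ (¬r ∨ ¬s) ∧ (q ∨ ¬r)
⇔ (s ∧ ¬r ∧ q) ∨ (s ∧ ¬r ∧ ¬r) ∨ (s ∧ ¬s ∧ q) ∨ (s ∧ ¬s ∧ ¬r) ∨ (q ∧ ¬r ∧ q) ∨ (q ∧ ¬r ∧ ¬r) ∨ (q ∧ ¬s ∧ q) ∨ (q ∧ ¬s ∧ ¬r)   [distribute ∧ over ∨]
⇔ (s ∧ ¬r) ∨ (q ∧ ¬r) ∨ (q ∧ ¬s)   [simplify]

(s ∧ ¬r) ∨ (q ∧ ¬r) ∨ (q ∧ ¬s)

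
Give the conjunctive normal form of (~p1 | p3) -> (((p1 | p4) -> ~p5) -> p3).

(p1 | p4 | p3) & (p1 | p5 | p3)

(~p1 | p3) -> (((p1 | p4) -> ~p5) -> p3)
⇔ ~(~p1 | p3) | (((p1 | p4) -> ~p5) -> p3)   — eliminate ->
⇔ ~(~p1 | p3) | ~((p1 | p4) -> ~p5) | p3   — eliminate ->
⇔ ~(~p1 | p3) | ~(~(p1 | p4) | ~p5) | p3   — eliminate ->
⇔ (~~p1 & ~p3) | ~(~(p1 | p4) | ~p5) | p3   — De Morgan
⇔ (p1 & ~p3) | ~(~(p1 | p4) | ~p5) | p3   — double negation
⇔ (p1 & ~p3) | (~~(p1 | p4) & ~~p5) | p3   — De Morgan
⇔ (p1 & ~p3) | ((p1 | p4) & ~~p5) | p3   — double negation
⇔ (p1 & ~p3) | ((p1 | p4) & p5) | p3   — double negation
⇔ (p1 | p1 | p4 | p3) & (p1 | p5 | p3) & (~p3 | p1 | p4 | p3) & (~p3 | p5 | p3)   — distribute | over &
⇔ (p1 | p4 | p3) & (p1 | p5 | p3)   — simplify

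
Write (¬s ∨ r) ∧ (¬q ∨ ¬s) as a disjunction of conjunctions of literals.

¬s ∨ (r ∧ ¬q)

(¬s ∨ r) ∧ (¬q ∨ ¬s)
= (¬s ∧ ¬q) ∨ (¬s ∧ ¬s) ∨ (r ∧ ¬q) ∨ (r ∧ ¬s)   [distribute ∧ over ∨]
= ¬s ∨ (r ∧ ¬q)   [simplify]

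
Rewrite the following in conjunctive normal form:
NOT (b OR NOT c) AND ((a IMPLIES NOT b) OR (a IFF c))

NOT (b OR NOT c) AND ((a IMPLIES NOT b) OR (a IFF c))
≡ NOT (b OR NOT c) AND (NOT a OR NOT b OR (a IFF c))   [eliminate IMPLIES]
≡ NOT (b OR NOT c) AND (NOT a OR NOT b OR ((a IMPLIES c) AND (c IMPLIES a)))   [eliminate IFF]
≡ NOT (b OR NOT c) AND (NOT a OR NOT b OR ((NOT a OR c) AND (c IMPLIES a)))   [eliminate IMPLIES]
≡ NOT (b OR NOT c) AND (NOT a OR NOT b OR ((NOT a OR c) AND (NOT c OR a)))   [eliminate IMPLIES]
≡ NOT b AND NOT NOT c AND (NOT a OR NOT b OR ((NOT a OR c) AND (NOT c OR a)))   [De Morgan]
≡ NOT b AND c AND (NOT a OR NOT b OR ((NOT a OR c) AND (NOT c OR a)))   [double negation]
≡ NOT b AND c AND (NOT a OR NOT b OR NOT a OR c) AND (NOT a OR NOT b OR NOT c OR a)   [distribute OR over AND]
≡ NOT b AND c   [simplify]

NOT b AND c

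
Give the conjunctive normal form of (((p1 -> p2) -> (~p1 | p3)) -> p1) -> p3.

~p1 | p3

(((p1 -> p2) -> (~p1 | p3)) -> p1) -> p3
⇔ ~(((p1 -> p2) -> (~p1 | p3)) -> p1) | p3   (eliminate ->)
⇔ ~(~((p1 -> p2) -> (~p1 | p3)) | p1) | p3   (eliminate ->)
⇔ ~(~(~(p1 -> p2) | ~p1 | p3) | p1) | p3   (eliminate ->)
⇔ ~(~(~(~p1 | p2) | ~p1 | p3) | p1) | p3   (eliminate ->)
⇔ (~~(~(~p1 | p2) | ~p1 | p3) & ~p1) | p3   (De Morgan)
⇔ ((~(~p1 | p2) | ~p1 | p3) & ~p1) | p3   (double negation)
⇔ (((~~p1 & ~p2) | ~p1 | p3) & ~p1) | p3   (De Morgan)
⇔ (((p1 & ~p2) | ~p1 | p3) & ~p1) | p3   (double negation)
⇔ (p1 | ~p1 | p3 | p3) & (~p2 | ~p1 | p3 | p3) & (~p1 | p3)   (distribute | over &)
⇔ ~p1 | p3   (simplify)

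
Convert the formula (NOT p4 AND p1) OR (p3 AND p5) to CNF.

(NOT p4 AND p1) OR (p3 AND p5)
⇔ (NOT p4 OR p3) AND (NOT p4 OR p5) AND (p1 OR p3) AND (p1 OR p5)   [distribute OR over AND]

(NOT p4 OR p3) AND (NOT p4 OR p5) AND (p1 OR p3) AND (p1 OR p5)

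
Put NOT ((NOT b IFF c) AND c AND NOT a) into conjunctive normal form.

NOT ((NOT b IFF c) AND c AND NOT a)
⇔ NOT ((NOT b IMPLIES c) AND (c IMPLIES NOT b) AND c AND NOT a)   — eliminate IFF
⇔ NOT ((NOT NOT b OR c) AND (c IMPLIES NOT b) AND c AND NOT a)   — eliminate IMPLIES
⇔ NOT ((NOT NOT b OR c) AND (NOT c OR NOT b) AND c AND NOT a)   — eliminate IMPLIES
⇔ NOT (NOT NOT b OR c) OR NOT (NOT c OR NOT b) OR NOT c OR NOT NOT a   — De Morgan
⇔ (NOT NOT NOT b AND NOT c) OR NOT (NOT c OR NOT b) OR NOT c OR NOT NOT a   — De Morgan
⇔ (NOT b AND NOT c) OR NOT (NOT c OR NOT b) OR NOT c OR NOT NOT a   — double negation
⇔ (NOT b AND NOT c) OR (NOT NOT c AND NOT NOT b) OR NOT c OR NOT NOT a   — De Morgan
⇔ (NOT b AND NOT c) OR (c AND NOT NOT b) OR NOT c OR NOT NOT a   — double negation
⇔ (NOT b AND NOT c) OR (c AND b) OR NOT c OR NOT NOT a   — double negation
⇔ (NOT b AND NOT c) OR (c AND b) OR NOT c OR a   — double negation
⇔ (NOT b OR c OR NOT c OR a) AND (NOT b OR b OR NOT c OR a) AND (NOT c OR c OR NOT c OR a) AND (NOT c OR b OR NOT c OR a)   — distribute OR over AND
⇔ NOT c OR b OR a   — simplify

NOT c OR b OR a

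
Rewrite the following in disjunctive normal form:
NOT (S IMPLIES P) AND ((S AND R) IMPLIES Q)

(S AND NOT P AND NOT R) OR (S AND NOT P AND Q)

NOT (S IMPLIES P) AND ((S AND R) IMPLIES Q)
= NOT (NOT S OR P) AND ((S AND R) IMPLIES Q)   [eliminate IMPLIES]
= NOT (NOT S OR P) AND (NOT (S AND R) OR Q)   [eliminate IMPLIES]
= NOT NOT S AND NOT P AND (NOT (S AND R) OR Q)   [De Morgan]
= S AND NOT P AND (NOT (S AND R) OR Q)   [double negation]
= S AND NOT P AND (NOT S OR NOT R OR Q)   [De Morgan]
= (S AND NOT P AND NOT S) OR (S AND NOT P AND NOT R) OR (S AND NOT P AND Q)   [distribute AND over OR]
= (S AND NOT P AND NOT R) OR (S AND NOT P AND Q)   [simplify]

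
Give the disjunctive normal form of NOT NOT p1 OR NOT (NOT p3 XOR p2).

p1 OR (p3 AND NOT p2) OR (p2 AND NOT p3)

NOT NOT p1 OR NOT (NOT p3 XOR p2)
⇔ NOT NOT p1 OR NOT ((NOT p3 AND NOT p2) OR (NOT NOT p3 AND p2))   — expand XOR
⇔ p1 OR NOT ((NOT p3 AND NOT p2) OR (NOT NOT p3 AND p2))   — double negation
⇔ p1 OR (NOT (NOT p3 AND NOT p2) AND NOT (NOT NOT p3 AND p2))   — De Morgan
⇔ p1 OR ((NOT NOT p3 OR NOT NOT p2) AND NOT (NOT NOT p3 AND p2))   — De Morgan
⇔ p1 OR ((p3 OR NOT NOT p2) AND NOT (NOT NOT p3 AND p2))   — double negation
⇔ p1 OR ((p3 OR p2) AND NOT (NOT NOT p3 AND p2))   — double negation
⇔ p1 OR ((p3 OR p2) AND (NOT NOT NOT p3 OR NOT p2))   — De Morgan
⇔ p1 OR ((p3 OR p2) AND (NOT p3 OR NOT p2))   — double negation
⇔ p1 OR (p3 AND NOT p3) OR (p3 AND NOT p2) OR (p2 AND NOT p3) OR (p2 AND NOT p2)   — distribute AND over OR
⇔ p1 OR (p3 AND NOT p2) OR (p2 AND NOT p3)   — simplify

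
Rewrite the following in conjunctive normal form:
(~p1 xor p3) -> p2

(p1 | p3 | p2) & (~p3 | ~p1 | p2)

(~p1 xor p3) -> p2
= ~(~p1 xor p3) | p2
= ~((~p1 | p3) & ~(~p1 & p3)) | p2
= ~(~p1 | p3) | ~~(~p1 & p3) | p2
= (~~p1 & ~p3) | ~~(~p1 & p3) | p2
= (p1 & ~p3) | ~~(~p1 & p3) | p2
= (p1 & ~p3) | (~p1 & p3) | p2
= (p1 | ~p1 | p2) & (p1 | p3 | p2) & (~p3 | ~p1 | p2) & (~p3 | p3 | p2)
= (p1 | p3 | p2) & (~p3 | ~p1 | p2)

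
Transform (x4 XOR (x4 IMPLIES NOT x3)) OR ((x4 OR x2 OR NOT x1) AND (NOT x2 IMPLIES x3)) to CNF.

NOT x4 OR x3 OR x2

(x4 XOR (x4 IMPLIES NOT x3)) OR ((x4 OR x2 OR NOT x1) AND (NOT x2 IMPLIES x3))
≡ ((x4 OR (x4 IMPLIES NOT x3)) AND NOT (x4 AND (x4 IMPLIES NOT x3))) OR ((x4 OR x2 OR NOT x1) AND (NOT x2 IMPLIES x3))   — expand XOR
≡ ((x4 OR NOT x4 OR NOT x3) AND NOT (x4 AND (x4 IMPLIES NOT x3))) OR ((x4 OR x2 OR NOT x1) AND (NOT x2 IMPLIES x3))   — eliminate IMPLIES
≡ ((x4 OR NOT x4 OR NOT x3) AND NOT (x4 AND (NOT x4 OR NOT x3))) OR ((x4 OR x2 OR NOT x1) AND (NOT x2 IMPLIES x3))   — eliminate IMPLIES
≡ ((x4 OR NOT x4 OR NOT x3) AND NOT (x4 AND (NOT x4 OR NOT x3))) OR ((x4 OR x2 OR NOT x1) AND (NOT NOT x2 OR x3))   — eliminate IMPLIES
≡ ((x4 OR NOT x4 OR NOT x3) AND (NOT x4 OR NOT (NOT x4 OR NOT x3))) OR ((x4 OR x2 OR NOT x1) AND (NOT NOT x2 OR x3))   — De Morgan
≡ ((x4 OR NOT x4 OR NOT x3) AND (NOT x4 OR (NOT NOT x4 AND NOT NOT x3))) OR ((x4 OR x2 OR NOT x1) AND (NOT NOT x2 OR x3))   — De Morgan
≡ ((x4 OR NOT x4 OR NOT x3) AND (NOT x4 OR (x4 AND NOT NOT x3))) OR ((x4 OR x2 OR NOT x1) AND (NOT NOT x2 OR x3))   — double negation
≡ ((x4 OR NOT x4 OR NOT x3) AND (NOT x4 OR (x4 AND x3))) OR ((x4 OR x2 OR NOT x1) AND (NOT NOT x2 OR x3))   — double negation
≡ ((x4 OR NOT x4 OR NOT x3) AND (NOT x4 OR (x4 AND x3))) OR ((x4 OR x2 OR NOT x1) AND (x2 OR x3))   — double negation
≡ (x4 OR NOT x4 OR NOT x3 OR x4 OR x2 OR NOT x1) AND (x4 OR NOT x4 OR NOT x3 OR x2 OR x3) AND (NOT x4 OR x4 OR x4 OR x2 OR NOT x1) AND (NOT x4 OR x4 OR x2 OR x3) AND (NOT x4 OR x3 OR x4 OR x2 OR NOT x1) AND (NOT x4 OR x3 OR x2 OR x3)   — distribute OR over AND
≡ NOT x4 OR x3 OR x2   — simplify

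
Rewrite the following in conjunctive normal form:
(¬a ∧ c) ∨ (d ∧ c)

(¬a ∨ d) ∧ c

(¬a ∧ c) ∨ (d ∧ c)
⇔ (¬a ∨ d) ∧ (¬a ∨ c) ∧ (c ∨ d) ∧ (c ∨ c)   (distribute ∨ over ∧)
⇔ (¬a ∨ d) ∧ c   (simplify)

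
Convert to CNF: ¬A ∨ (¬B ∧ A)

¬A ∨ ¬B

¬A ∨ (¬B ∧ A)
≡ (¬A ∨ ¬B) ∧ (¬A ∨ A)
≡ ¬A ∨ ¬B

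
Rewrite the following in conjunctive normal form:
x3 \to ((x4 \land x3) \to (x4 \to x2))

x3 \to ((x4 \land x3) \to (x4 \to x2))
⇔ \lnot x3 \lor ((x4 \land x3) \to (x4 \to x2))   [eliminate \to]
⇔ \lnot x3 \lor \lnot (x4 \land x3) \lor (x4 \to x2)   [eliminate \to]
⇔ \lnot x3 \lor \lnot (x4 \land x3) \lor \lnot x4 \lor x2   [eliminate \to]
⇔ \lnot x3 \lor \lnot x4 \lor \lnot x3 \lor \lnot x4 \lor x2   [De Morgan]
⇔ \lnot x3 \lor \lnot x4 \lor x2   [simplify]

\lnot x3 \lor \lnot x4 \lor x2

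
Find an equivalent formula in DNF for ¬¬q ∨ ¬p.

¬¬q ∨ ¬p
= q ∨ ¬p   [double negation]

q ∨ ¬p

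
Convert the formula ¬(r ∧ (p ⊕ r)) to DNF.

¬(r ∧ (p ⊕ r))
≡ ¬(r ∧ ((p ∧ ¬r) ∨ (¬p ∧ r)))   — expand ⊕
≡ ¬r ∨ ¬((p ∧ ¬r) ∨ (¬p ∧ r))   — De Morgan
≡ ¬r ∨ (¬(p ∧ ¬r) ∧ ¬(¬p ∧ r))   — De Morgan
≡ ¬r ∨ ((¬p ∨ ¬¬r) ∧ ¬(¬p ∧ r))   — De Morgan
≡ ¬r ∨ ((¬p ∨ r) ∧ ¬(¬p ∧ r))   — double negation
≡ ¬r ∨ ((¬p ∨ r) ∧ (¬¬p ∨ ¬r))   — De Morgan
≡ ¬r ∨ ((¬p ∨ r) ∧ (p ∨ ¬r))   — double negation
≡ ¬r ∨ (¬p ∧ p) ∨ (¬p ∧ ¬r) ∨ (r ∧ p) ∨ (r ∧ ¬r)   — distribute ∧ over ∨
≡ ¬r ∨ (r ∧ p)   — simplify

¬r ∨ (r ∧ p)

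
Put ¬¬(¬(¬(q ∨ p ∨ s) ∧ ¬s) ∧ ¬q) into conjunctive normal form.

(q ∨ p ∨ s) ∧ ¬q

¬¬(¬(¬(q ∨ p ∨ s) ∧ ¬s) ∧ ¬q)
≡ ¬(¬(q ∨ p ∨ s) ∧ ¬s) ∧ ¬q   (double negation)
≡ (¬¬(q ∨ p ∨ s) ∨ ¬¬s) ∧ ¬q   (De Morgan)
≡ (q ∨ p ∨ s ∨ ¬¬s) ∧ ¬q   (double negation)
≡ (q ∨ p ∨ s ∨ s) ∧ ¬q   (double negation)
≡ (q ∨ p ∨ s) ∧ ¬q   (simplify)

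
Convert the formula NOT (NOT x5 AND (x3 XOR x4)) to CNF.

(x5 OR NOT x3 OR x4) AND (x5 OR NOT x4 OR x3)

NOT (NOT x5 AND (x3 XOR x4))
≡ NOT (NOT x5 AND (x3 OR x4) AND NOT (x3 AND x4))   — expand XOR
≡ NOT NOT x5 OR NOT (x3 OR x4) OR NOT NOT (x3 AND x4)   — De Morgan
≡ x5 OR NOT (x3 OR x4) OR NOT NOT (x3 AND x4)   — double negation
≡ x5 OR (NOT x3 AND NOT x4) OR NOT NOT (x3 AND x4)   — De Morgan
≡ x5 OR (NOT x3 AND NOT x4) OR (x3 AND x4)   — double negation
≡ (x5 OR NOT x3 OR x3) AND (x5 OR NOT x3 OR x4) AND (x5 OR NOT x4 OR x3) AND (x5 OR NOT x4 OR x4)   — distribute OR over AND
≡ (x5 OR NOT x3 OR x4) AND (x5 OR NOT x4 OR x3)   — simplify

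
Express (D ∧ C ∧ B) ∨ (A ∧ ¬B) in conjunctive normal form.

(D ∧ C ∧ B) ∨ (A ∧ ¬B)
≡ (D ∨ A) ∧ (D ∨ ¬B) ∧ (C ∨ A) ∧ (C ∨ ¬B) ∧ (B ∨ A) ∧ (B ∨ ¬B)   [distribute ∨ over ∧]
≡ (D ∨ A) ∧ (D ∨ ¬B) ∧ (C ∨ A) ∧ (C ∨ ¬B) ∧ (B ∨ A)   [simplify]

(D ∨ A) ∧ (D ∨ ¬B) ∧ (C ∨ A) ∧ (C ∨ ¬B) ∧ (B ∨ A)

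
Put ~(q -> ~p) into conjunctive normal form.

q & p

~(q -> ~p)
≡ ~(~q | ~p)   (eliminate ->)
≡ ~~q & ~~p   (De Morgan)
≡ q & ~~p   (double negation)
≡ q & p   (double negation)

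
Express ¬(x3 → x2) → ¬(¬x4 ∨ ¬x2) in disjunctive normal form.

¬x3 ∨ x2

¬(x3 → x2) → ¬(¬x4 ∨ ¬x2)
≡ ¬¬(x3 → x2) ∨ ¬(¬x4 ∨ ¬x2)   [eliminate →]
≡ ¬¬(¬x3 ∨ x2) ∨ ¬(¬x4 ∨ ¬x2)   [eliminate →]
≡ ¬x3 ∨ x2 ∨ ¬(¬x4 ∨ ¬x2)   [double negation]
≡ ¬x3 ∨ x2 ∨ (¬¬x4 ∧ ¬¬x2)   [De Morgan]
≡ ¬x3 ∨ x2 ∨ (x4 ∧ ¬¬x2)   [double negation]
≡ ¬x3 ∨ x2 ∨ (x4 ∧ x2)   [double negation]
≡ ¬x3 ∨ x2   [simplify]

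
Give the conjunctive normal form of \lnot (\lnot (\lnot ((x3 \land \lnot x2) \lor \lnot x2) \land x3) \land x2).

x3 \lor \lnot x2

\lnot (\lnot (\lnot ((x3 \land \lnot x2) \lor \lnot x2) \land x3) \land x2)
⇔ \lnot \lnot (\lnot ((x3 \land \lnot x2) \lor \lnot x2) \land x3) \lor \lnot x2   [De Morgan]
⇔ (\lnot ((x3 \land \lnot x2) \lor \lnot x2) \land x3) \lor \lnot x2   [double negation]
⇔ (\lnot (x3 \land \lnot x2) \land \lnot \lnot x2 \land x3) \lor \lnot x2   [De Morgan]
⇔ ((\lnot x3 \lor \lnot \lnot x2) \land \lnot \lnot x2 \land x3) \lor \lnot x2   [De Morgan]
⇔ ((\lnot x3 \lor x2) \land \lnot \lnot x2 \land x3) \lor \lnot x2   [double negation]
⇔ ((\lnot x3 \lor x2) \land x2 \land x3) \lor \lnot x2   [double negation]
⇔ (\lnot x3 \lor x2 \lor \lnot x2) \land (x2 \lor \lnot x2) \land (x3 \lor \lnot x2)   [distribute \lor over \land]
⇔ x3 \lor \lnot x2   [simplify]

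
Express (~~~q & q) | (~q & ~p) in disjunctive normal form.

(~~~q & q) | (~q & ~p)
= (~q & q) | (~q & ~p)   [double negation]
= ~q & ~p   [simplify]

~q & ~p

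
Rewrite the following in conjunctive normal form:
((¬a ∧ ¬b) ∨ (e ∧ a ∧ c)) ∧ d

(¬a ∨ e) ∧ (¬a ∨ c) ∧ (¬b ∨ e) ∧ (¬b ∨ a) ∧ (¬b ∨ c) ∧ d

((¬a ∧ ¬b) ∨ (e ∧ a ∧ c)) ∧ d
= (¬a ∨ e) ∧ (¬a ∨ a) ∧ (¬a ∨ c) ∧ (¬b ∨ e) ∧ (¬b ∨ a) ∧ (¬b ∨ c) ∧ d   — distribute ∨ over ∧
= (¬a ∨ e) ∧ (¬a ∨ c) ∧ (¬b ∨ e) ∧ (¬b ∨ a) ∧ (¬b ∨ c) ∧ d   — simplify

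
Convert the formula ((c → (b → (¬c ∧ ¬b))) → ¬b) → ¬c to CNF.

(¬c ∨ ¬b) ∧ (b ∨ ¬c)

((c → (b → (¬c ∧ ¬b))) → ¬b) → ¬c
= ¬((c → (b → (¬c ∧ ¬b))) → ¬b) ∨ ¬c   — eliminate →
= ¬(¬(c → (b → (¬c ∧ ¬b))) ∨ ¬b) ∨ ¬c   — eliminate →
= ¬(¬(¬c ∨ (b → (¬c ∧ ¬b))) ∨ ¬b) ∨ ¬c   — eliminate →
= ¬(¬(¬c ∨ ¬b ∨ (¬c ∧ ¬b)) ∨ ¬b) ∨ ¬c   — eliminate →
= (¬¬(¬c ∨ ¬b ∨ (¬c ∧ ¬b)) ∧ ¬¬b) ∨ ¬c   — De Morgan
= ((¬c ∨ ¬b ∨ (¬c ∧ ¬b)) ∧ ¬¬b) ∨ ¬c   — double negation
= ((¬c ∨ ¬b ∨ (¬c ∧ ¬b)) ∧ b) ∨ ¬c   — double negation
= (¬c ∨ ¬b ∨ ¬c ∨ ¬c) ∧ (¬c ∨ ¬b ∨ ¬b ∨ ¬c) ∧ (b ∨ ¬c)   — distribute ∨ over ∧
= (¬c ∨ ¬b) ∧ (b ∨ ¬c)   — simplify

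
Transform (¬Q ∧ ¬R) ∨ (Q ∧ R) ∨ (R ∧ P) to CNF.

(¬Q ∨ R) ∧ (¬R ∨ Q ∨ P)

(¬Q ∧ ¬R) ∨ (Q ∧ R) ∨ (R ∧ P)
≡ (¬Q ∨ Q ∨ R) ∧ (¬Q ∨ Q ∨ P) ∧ (¬Q ∨ R ∨ R) ∧ (¬Q ∨ R ∨ P) ∧ (¬R ∨ Q ∨ R) ∧ (¬R ∨ Q ∨ P) ∧ (¬R ∨ R ∨ R) ∧ (¬R ∨ R ∨ P)   (distribute ∨ over ∧)
≡ (¬Q ∨ R) ∧ (¬R ∨ Q ∨ P)   (simplify)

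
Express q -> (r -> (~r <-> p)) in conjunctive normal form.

~q | ~r | ~p

q -> (r -> (~r <-> p))
≡ ~q | (r -> (~r <-> p))   [eliminate ->]
≡ ~q | ~r | (~r <-> p)   [eliminate ->]
≡ ~q | ~r | ((~r -> p) & (p -> ~r))   [eliminate <->]
≡ ~q | ~r | ((~~r | p) & (p -> ~r))   [eliminate ->]
≡ ~q | ~r | ((~~r | p) & (~p | ~r))   [eliminate ->]
≡ ~q | ~r | ((r | p) & (~p | ~r))   [double negation]
≡ (~q | ~r | r | p) & (~q | ~r | ~p | ~r)   [distribute | over &]
≡ ~q | ~r | ~p   [simplify]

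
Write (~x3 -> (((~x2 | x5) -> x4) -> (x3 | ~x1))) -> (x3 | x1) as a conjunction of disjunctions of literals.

x1 | x3

(~x3 -> (((~x2 | x5) -> x4) -> (x3 | ~x1))) -> (x3 | x1)
≡ ~(~x3 -> (((~x2 | x5) -> x4) -> (x3 | ~x1))) | x3 | x1   [eliminate ->]
≡ ~(~~x3 | (((~x2 | x5) -> x4) -> (x3 | ~x1))) | x3 | x1   [eliminate ->]
≡ ~(~~x3 | ~((~x2 | x5) -> x4) | x3 | ~x1) | x3 | x1   [eliminate ->]
≡ ~(~~x3 | ~(~(~x2 | x5) | x4) | x3 | ~x1) | x3 | x1   [eliminate ->]
≡ (~~~x3 & ~~(~(~x2 | x5) | x4) & ~x3 & ~~x1) | x3 | x1   [De Morgan]
≡ (~x3 & ~~(~(~x2 | x5) | x4) & ~x3 & ~~x1) | x3 | x1   [double negation]
≡ (~x3 & (~(~x2 | x5) | x4) & ~x3 & ~~x1) | x3 | x1   [double negation]
≡ (~x3 & ((~~x2 & ~x5) | x4) & ~x3 & ~~x1) | x3 | x1   [De Morgan]
≡ (~x3 & ((x2 & ~x5) | x4) & ~x3 & ~~x1) | x3 | x1   [double negation]
≡ (~x3 & ((x2 & ~x5) | x4) & ~x3 & x1) | x3 | x1   [double negation]
≡ (~x3 | x3 | x1) & (x2 | x4 | x3 | x1) & (~x5 | x4 | x3 | x1) & (~x3 | x3 | x1) & (x1 | x3 | x1)   [distribute | over &]
≡ x1 | x3   [simplify]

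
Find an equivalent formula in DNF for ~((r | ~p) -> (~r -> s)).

~((r | ~p) -> (~r -> s))
≡ ~(~(r | ~p) | (~r -> s))   — eliminate ->
≡ ~(~(r | ~p) | ~~r | s)   — eliminate ->
≡ ~~(r | ~p) & ~~~r & ~s   — De Morgan
≡ (r | ~p) & ~~~r & ~s   — double negation
≡ (r | ~p) & ~r & ~s   — double negation
≡ (r & ~r & ~s) | (~p & ~r & ~s)   — distribute & over |
≡ ~p & ~r & ~s   — simplify

~p & ~r & ~s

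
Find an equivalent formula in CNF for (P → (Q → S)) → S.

(P ∨ S) ∧ (Q ∨ S)

(P → (Q → S)) → S
= ¬(P → (Q → S)) ∨ S   (eliminate →)
= ¬(¬P ∨ (Q → S)) ∨ S   (eliminate →)
= ¬(¬P ∨ ¬Q ∨ S) ∨ S   (eliminate →)
= (¬¬P ∧ ¬¬Q ∧ ¬S) ∨ S   (De Morgan)
= (P ∧ ¬¬Q ∧ ¬S) ∨ S   (double negation)
= (P ∧ Q ∧ ¬S) ∨ S   (double negation)
= (P ∨ S) ∧ (Q ∨ S) ∧ (¬S ∨ S)   (distribute ∨ over ∧)
= (P ∨ S) ∧ (Q ∨ S)   (simplify)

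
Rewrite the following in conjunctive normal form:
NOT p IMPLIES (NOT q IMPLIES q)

NOT p IMPLIES (NOT q IMPLIES q)
≡ NOT NOT p OR (NOT q IMPLIES q)   [eliminate IMPLIES]
≡ NOT NOT p OR NOT NOT q OR q   [eliminate IMPLIES]
≡ p OR NOT NOT q OR q   [double negation]
≡ p OR q OR q   [double negation]
≡ p OR q   [simplify]

p OR q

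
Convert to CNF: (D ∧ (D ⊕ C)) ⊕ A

(D ∧ (D ⊕ C)) ⊕ A
≡ ((D ∧ (D ⊕ C)) ∨ A) ∧ ¬(D ∧ (D ⊕ C) ∧ A)   [expand ⊕]
≡ ((D ∧ (D ∨ C) ∧ ¬(D ∧ C)) ∨ A) ∧ ¬(D ∧ (D ⊕ C) ∧ A)   [expand ⊕]
≡ ((D ∧ (D ∨ C) ∧ ¬(D ∧ C)) ∨ A) ∧ ¬(D ∧ (D ∨ C) ∧ ¬(D ∧ C) ∧ A)   [expand ⊕]
≡ ((D ∧ (D ∨ C) ∧ (¬D ∨ ¬C)) ∨ A) ∧ ¬(D ∧ (D ∨ C) ∧ ¬(D ∧ C) ∧ A)   [De Morgan]
≡ ((D ∧ (D ∨ C) ∧ (¬D ∨ ¬C)) ∨ A) ∧ (¬D ∨ ¬(D ∨ C) ∨ ¬¬(D ∧ C) ∨ ¬A)   [De Morgan]
≡ ((D ∧ (D ∨ C) ∧ (¬D ∨ ¬C)) ∨ A) ∧ (¬D ∨ (¬D ∧ ¬C) ∨ ¬¬(D ∧ C) ∨ ¬A)   [De Morgan]
≡ ((D ∧ (D ∨ C) ∧ (¬D ∨ ¬C)) ∨ A) ∧ (¬D ∨ (¬D ∧ ¬C) ∨ (D ∧ C) ∨ ¬A)   [double negation]
≡ (D ∨ A) ∧ (D ∨ C ∨ A) ∧ (¬D ∨ ¬C ∨ A) ∧ (¬D ∨ ¬D ∨ D ∨ ¬A) ∧ (¬D ∨ ¬D ∨ C ∨ ¬A) ∧ (¬D ∨ ¬C ∨ D ∨ ¬A) ∧ (¬D ∨ ¬C ∨ C ∨ ¬A)   [distribute ∨ over ∧]
≡ (D ∨ A) ∧ (¬D ∨ ¬C ∨ A) ∧ (¬D ∨ C ∨ ¬A)   [simplify]

(D ∨ A) ∧ (¬D ∨ ¬C ∨ A) ∧ (¬D ∨ C ∨ ¬A)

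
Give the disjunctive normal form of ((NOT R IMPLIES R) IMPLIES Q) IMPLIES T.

(R AND NOT Q) OR T

((NOT R IMPLIES R) IMPLIES Q) IMPLIES T
≡ NOT ((NOT R IMPLIES R) IMPLIES Q) OR T   [eliminate IMPLIES]
≡ NOT (NOT (NOT R IMPLIES R) OR Q) OR T   [eliminate IMPLIES]
≡ NOT (NOT (NOT NOT R OR R) OR Q) OR T   [eliminate IMPLIES]
≡ (NOT NOT (NOT NOT R OR R) AND NOT Q) OR T   [De Morgan]
≡ ((NOT NOT R OR R) AND NOT Q) OR T   [double negation]
≡ ((R OR R) AND NOT Q) OR T   [double negation]
≡ (R AND NOT Q) OR (R AND NOT Q) OR T   [distribute AND over OR]
≡ (R AND NOT Q) OR T   [simplify]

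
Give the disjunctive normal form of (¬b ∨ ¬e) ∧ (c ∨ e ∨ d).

(¬b ∨ ¬e) ∧ (c ∨ e ∨ d)
⇔ (¬b ∧ c) ∨ (¬b ∧ e) ∨ (¬b ∧ d) ∨ (¬e ∧ c) ∨ (¬e ∧ e) ∨ (¬e ∧ d)
⇔ (¬b ∧ c) ∨ (¬b ∧ e) ∨ (¬b ∧ d) ∨ (¬e ∧ c) ∨ (¬e ∧ d)

(¬b ∧ c) ∨ (¬b ∧ e) ∨ (¬b ∧ d) ∨ (¬e ∧ c) ∨ (¬e ∧ d)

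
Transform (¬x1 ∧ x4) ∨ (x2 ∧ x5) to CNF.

(¬x1 ∨ x2) ∧ (¬x1 ∨ x5) ∧ (x4 ∨ x2) ∧ (x4 ∨ x5)

(¬x1 ∧ x4) ∨ (x2 ∧ x5)
= (¬x1 ∨ x2) ∧ (¬x1 ∨ x5) ∧ (x4 ∨ x2) ∧ (x4 ∨ x5)   — distribute ∨ over ∧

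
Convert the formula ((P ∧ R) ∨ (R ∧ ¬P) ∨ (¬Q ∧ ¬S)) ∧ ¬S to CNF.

((P ∧ R) ∨ (R ∧ ¬P) ∨ (¬Q ∧ ¬S)) ∧ ¬S
= (P ∨ R ∨ ¬Q) ∧ (P ∨ R ∨ ¬S) ∧ (P ∨ ¬P ∨ ¬Q) ∧ (P ∨ ¬P ∨ ¬S) ∧ (R ∨ R ∨ ¬Q) ∧ (R ∨ R ∨ ¬S) ∧ (R ∨ ¬P ∨ ¬Q) ∧ (R ∨ ¬P ∨ ¬S) ∧ ¬S   (distribute ∨ over ∧)
= (R ∨ ¬Q) ∧ ¬S   (simplify)

(R ∨ ¬Q) ∧ ¬S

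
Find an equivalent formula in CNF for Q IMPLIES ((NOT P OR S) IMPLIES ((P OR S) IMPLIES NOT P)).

Q IMPLIES ((NOT P OR S) IMPLIES ((P OR S) IMPLIES NOT P))
≡ NOT Q OR ((NOT P OR S) IMPLIES ((P OR S) IMPLIES NOT P))   [eliminate IMPLIES]
≡ NOT Q OR NOT (NOT P OR S) OR ((P OR S) IMPLIES NOT P)   [eliminate IMPLIES]
≡ NOT Q OR NOT (NOT P OR S) OR NOT (P OR S) OR NOT P   [eliminate IMPLIES]
≡ NOT Q OR (NOT NOT P AND NOT S) OR NOT (P OR S) OR NOT P   [De Morgan]
≡ NOT Q OR (P AND NOT S) OR NOT (P OR S) OR NOT P   [double negation]
≡ NOT Q OR (P AND NOT S) OR (NOT P AND NOT S) OR NOT P   [De Morgan]
≡ (NOT Q OR P OR NOT P OR NOT P) AND (NOT Q OR P OR NOT S OR NOT P) AND (NOT Q OR NOT S OR NOT P OR NOT P) AND (NOT Q OR NOT S OR NOT S OR NOT P)   [distribute OR over AND]
≡ NOT Q OR NOT S OR NOT P   [simplify]

NOT Q OR NOT S OR NOT P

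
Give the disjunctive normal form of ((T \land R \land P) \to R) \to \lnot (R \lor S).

((T \land R \land P) \to R) \to \lnot (R \lor S)
⇔ \lnot ((T \land R \land P) \to R) \lor \lnot (R \lor S)   — eliminate \to
⇔ \lnot (\lnot (T \land R \land P) \lor R) \lor \lnot (R \lor S)   — eliminate \to
⇔ (\lnot \lnot (T \land R \land P) \land \lnot R) \lor \lnot (R \lor S)   — De Morgan
⇔ (T \land R \land P \land \lnot R) \lor \lnot (R \lor S)   — double negation
⇔ (T \land R \land P \land \lnot R) \lor (\lnot R \land \lnot S)   — De Morgan
⇔ \lnot R \land \lnot S   — simplify

\lnot R \land \lnot S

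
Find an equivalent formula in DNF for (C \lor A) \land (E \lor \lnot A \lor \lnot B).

(C \lor A) \land (E \lor \lnot A \lor \lnot B)
= (C \land E) \lor (C \land \lnot A) \lor (C \land \lnot B) \lor (A \land E) \lor (A \land \lnot A) \lor (A \land \lnot B)
= (C \land E) \lor (C \land \lnot A) \lor (C \land \lnot B) \lor (A \land E) \lor (A \land \lnot B)

(C \land E) \lor (C \land \lnot A) \lor (C \land \lnot B) \lor (A \land E) \lor (A \land \lnot B)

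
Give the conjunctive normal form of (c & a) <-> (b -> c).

(b | c) & (b | a) & (~c | a)

(c & a) <-> (b -> c)
⇔ ((c & a) -> (b -> c)) & ((b -> c) -> (c & a))   [eliminate <->]
⇔ (~(c & a) | (b -> c)) & ((b -> c) -> (c & a))   [eliminate ->]
⇔ (~(c & a) | ~b | c) & ((b -> c) -> (c & a))   [eliminate ->]
⇔ (~(c & a) | ~b | c) & (~(b -> c) | (c & a))   [eliminate ->]
⇔ (~(c & a) | ~b | c) & (~(~b | c) | (c & a))   [eliminate ->]
⇔ (~c | ~a | ~b | c) & (~(~b | c) | (c & a))   [De Morgan]
⇔ (~c | ~a | ~b | c) & ((~~b & ~c) | (c & a))   [De Morgan]
⇔ (~c | ~a | ~b | c) & ((b & ~c) | (c & a))   [double negation]
⇔ (~c | ~a | ~b | c) & (b | c) & (b | a) & (~c | c) & (~c | a)   [distribute | over &]
⇔ (b | c) & (b | a) & (~c | a)   [simplify]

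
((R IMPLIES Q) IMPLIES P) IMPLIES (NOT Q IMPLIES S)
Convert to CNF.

(NOT R OR Q OR S) AND (NOT P OR Q OR S)

((R IMPLIES Q) IMPLIES P) IMPLIES (NOT Q IMPLIES S)
≡ NOT ((R IMPLIES Q) IMPLIES P) OR (NOT Q IMPLIES S)   [eliminate IMPLIES]
≡ NOT (NOT (R IMPLIES Q) OR P) OR (NOT Q IMPLIES S)   [eliminate IMPLIES]
≡ NOT (NOT (NOT R OR Q) OR P) OR (NOT Q IMPLIES S)   [eliminate IMPLIES]
≡ NOT (NOT (NOT R OR Q) OR P) OR NOT NOT Q OR S   [eliminate IMPLIES]
≡ (NOT NOT (NOT R OR Q) AND NOT P) OR NOT NOT Q OR S   [De Morgan]
≡ ((NOT R OR Q) AND NOT P) OR NOT NOT Q OR S   [double negation]
≡ ((NOT R OR Q) AND NOT P) OR Q OR S   [double negation]
≡ (NOT R OR Q OR Q OR S) AND (NOT P OR Q OR S)   [distribute OR over AND]
≡ (NOT R OR Q OR S) AND (NOT P OR Q OR S)   [simplify]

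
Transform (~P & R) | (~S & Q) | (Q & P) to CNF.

(~P & R) | (~S & Q) | (Q & P)
= (~P | ~S | Q) & (~P | ~S | P) & (~P | Q | Q) & (~P | Q | P) & (R | ~S | Q) & (R | ~S | P) & (R | Q | Q) & (R | Q | P)   [distribute | over &]
= (~P | Q) & (R | ~S | P) & (R | Q)   [simplify]

(~P | Q) & (R | ~S | P) & (R | Q)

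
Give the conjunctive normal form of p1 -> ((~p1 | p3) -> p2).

~p1 | ~p3 | p2

p1 -> ((~p1 | p3) -> p2)
≡ ~p1 | ((~p1 | p3) -> p2)   (eliminate ->)
≡ ~p1 | ~(~p1 | p3) | p2   (eliminate ->)
≡ ~p1 | (~~p1 & ~p3) | p2   (De Morgan)
≡ ~p1 | (p1 & ~p3) | p2   (double negation)
≡ (~p1 | p1 | p2) & (~p1 | ~p3 | p2)   (distribute | over &)
≡ ~p1 | ~p3 | p2   (simplify)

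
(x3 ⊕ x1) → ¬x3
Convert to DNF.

(x3 ⊕ x1) → ¬x3
= ¬(x3 ⊕ x1) ∨ ¬x3   [eliminate →]
= ¬((x3 ∧ ¬x1) ∨ (¬x3 ∧ x1)) ∨ ¬x3   [expand ⊕]
= (¬(x3 ∧ ¬x1) ∧ ¬(¬x3 ∧ x1)) ∨ ¬x3   [De Morgan]
= ((¬x3 ∨ ¬¬x1) ∧ ¬(¬x3 ∧ x1)) ∨ ¬x3   [De Morgan]
= ((¬x3 ∨ x1) ∧ ¬(¬x3 ∧ x1)) ∨ ¬x3   [double negation]
= ((¬x3 ∨ x1) ∧ (¬¬x3 ∨ ¬x1)) ∨ ¬x3   [De Morgan]
= ((¬x3 ∨ x1) ∧ (x3 ∨ ¬x1)) ∨ ¬x3   [double negation]
= (¬x3 ∧ x3) ∨ (¬x3 ∧ ¬x1) ∨ (x1 ∧ x3) ∨ (x1 ∧ ¬x1) ∨ ¬x3   [distribute ∧ over ∨]
= (x1 ∧ x3) ∨ ¬x3   [simplify]

(x1 ∧ x3) ∨ ¬x3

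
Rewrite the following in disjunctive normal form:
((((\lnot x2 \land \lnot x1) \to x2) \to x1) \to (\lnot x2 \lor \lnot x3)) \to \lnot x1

((((\lnot x2 \land \lnot x1) \to x2) \to x1) \to (\lnot x2 \lor \lnot x3)) \to \lnot x1
= \lnot ((((\lnot x2 \land \lnot x1) \to x2) \to x1) \to (\lnot x2 \lor \lnot x3)) \lor \lnot x1   [eliminate \to]
= \lnot (\lnot (((\lnot x2 \land \lnot x1) \to x2) \to x1) \lor \lnot x2 \lor \lnot x3) \lor \lnot x1   [eliminate \to]
= \lnot (\lnot (\lnot ((\lnot x2 \land \lnot x1) \to x2) \lor x1) \lor \lnot x2 \lor \lnot x3) \lor \lnot x1   [eliminate \to]
= \lnot (\lnot (\lnot (\lnot (\lnot x2 \land \lnot x1) \lor x2) \lor x1) \lor \lnot x2 \lor \lnot x3) \lor \lnot x1   [eliminate \to]
= (\lnot \lnot (\lnot (\lnot (\lnot x2 \land \lnot x1) \lor x2) \lor x1) \land \lnot \lnot x2 \land \lnot \lnot x3) \lor \lnot x1   [De Morgan]
= ((\lnot (\lnot (\lnot x2 \land \lnot x1) \lor x2) \lor x1) \land \lnot \lnot x2 \land \lnot \lnot x3) \lor \lnot x1   [double negation]
= (((\lnot \lnot (\lnot x2 \land \lnot x1) \land \lnot x2) \lor x1) \land \lnot \lnot x2 \land \lnot \lnot x3) \lor \lnot x1   [De Morgan]
= (((\lnot x2 \land \lnot x1 \land \lnot x2) \lor x1) \land \lnot \lnot x2 \land \lnot \lnot x3) \lor \lnot x1   [double negation]
= (((\lnot x2 \land \lnot x1 \land \lnot x2) \lor x1) \land x2 \land \lnot \lnot x3) \lor \lnot x1   [double negation]
= (((\lnot x2 \land \lnot x1 \land \lnot x2) \lor x1) \land x2 \land x3) \lor \lnot x1   [double negation]
= (\lnot x2 \land \lnot x1 \land \lnot x2 \land x2 \land x3) \lor (x1 \land x2 \land x3) \lor \lnot x1   [distribute \land over \lor]
= (x1 \land x2 \land x3) \lor \lnot x1   [simplify]

(x1 \land x2 \land x3) \lor \lnot x1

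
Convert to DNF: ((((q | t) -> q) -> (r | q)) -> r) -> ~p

(t & ~q & ~r) | (q & ~r) | ~p

((((q | t) -> q) -> (r | q)) -> r) -> ~p
≡ ~((((q | t) -> q) -> (r | q)) -> r) | ~p
≡ ~(~(((q | t) -> q) -> (r | q)) | r) | ~p
≡ ~(~(~((q | t) -> q) | r | q) | r) | ~p
≡ ~(~(~(~(q | t) | q) | r | q) | r) | ~p
≡ (~~(~(~(q | t) | q) | r | q) & ~r) | ~p
≡ ((~(~(q | t) | q) | r | q) & ~r) | ~p
≡ (((~~(q | t) & ~q) | r | q) & ~r) | ~p
≡ ((((q | t) & ~q) | r | q) & ~r) | ~p
≡ (q & ~q & ~r) | (t & ~q & ~r) | (r & ~r) | (q & ~r) | ~p
≡ (t & ~q & ~r) | (q & ~r) | ~p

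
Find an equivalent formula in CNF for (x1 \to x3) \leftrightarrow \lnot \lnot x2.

(x1 \lor x2) \land (\lnot x3 \lor x2) \land (\lnot x2 \lor \lnot x1 \lor x3)

(x1 \to x3) \leftrightarrow \lnot \lnot x2
≡ ((x1 \to x3) \to \lnot \lnot x2) \land (\lnot \lnot x2 \to (x1 \to x3))
≡ (\lnot (x1 \to x3) \lor \lnot \lnot x2) \land (\lnot \lnot x2 \to (x1 \to x3))
≡ (\lnot (\lnot x1 \lor x3) \lor \lnot \lnot x2) \land (\lnot \lnot x2 \to (x1 \to x3))
≡ (\lnot (\lnot x1 \lor x3) \lor \lnot \lnot x2) \land (\lnot \lnot \lnot x2 \lor (x1 \to x3))
≡ (\lnot (\lnot x1 \lor x3) \lor \lnot \lnot x2) \land (\lnot \lnot \lnot x2 \lor \lnot x1 \lor x3)
≡ ((\lnot \lnot x1 \land \lnot x3) \lor \lnot \lnot x2) \land (\lnot \lnot \lnot x2 \lor \lnot x1 \lor x3)
≡ ((x1 \land \lnot x3) \lor \lnot \lnot x2) \land (\lnot \lnot \lnot x2 \lor \lnot x1 \lor x3)
≡ ((x1 \land \lnot x3) \lor x2) \land (\lnot \lnot \lnot x2 \lor \lnot x1 \lor x3)
≡ ((x1 \land \lnot x3) \lor x2) \land (\lnot x2 \lor \lnot x1 \lor x3)
≡ (x1 \lor x2) \land (\lnot x3 \lor x2) \land (\lnot x2 \lor \lnot x1 \lor x3)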